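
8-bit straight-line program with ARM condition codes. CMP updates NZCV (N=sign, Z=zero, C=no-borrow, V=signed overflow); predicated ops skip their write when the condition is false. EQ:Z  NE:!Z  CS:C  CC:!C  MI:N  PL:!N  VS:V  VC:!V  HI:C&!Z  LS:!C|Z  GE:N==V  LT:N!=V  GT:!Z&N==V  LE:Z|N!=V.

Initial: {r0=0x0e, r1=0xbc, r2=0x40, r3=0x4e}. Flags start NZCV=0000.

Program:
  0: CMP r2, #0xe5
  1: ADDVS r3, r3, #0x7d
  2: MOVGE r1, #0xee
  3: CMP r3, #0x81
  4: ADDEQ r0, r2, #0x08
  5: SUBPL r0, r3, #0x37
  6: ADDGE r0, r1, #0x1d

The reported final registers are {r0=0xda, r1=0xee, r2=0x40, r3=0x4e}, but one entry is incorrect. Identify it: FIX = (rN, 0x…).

[0] flags=0000 → (cmp)
[1] flags=0000 VS?F → skip
[2] flags=0000 GE?T → r1=0xee
[3] flags=1001 → (cmp)
[4] flags=1001 EQ?F → skip
[5] flags=1001 PL?F → skip
[6] flags=1001 GE?T → r0=0x0b

FIX = (r0, 0x0b)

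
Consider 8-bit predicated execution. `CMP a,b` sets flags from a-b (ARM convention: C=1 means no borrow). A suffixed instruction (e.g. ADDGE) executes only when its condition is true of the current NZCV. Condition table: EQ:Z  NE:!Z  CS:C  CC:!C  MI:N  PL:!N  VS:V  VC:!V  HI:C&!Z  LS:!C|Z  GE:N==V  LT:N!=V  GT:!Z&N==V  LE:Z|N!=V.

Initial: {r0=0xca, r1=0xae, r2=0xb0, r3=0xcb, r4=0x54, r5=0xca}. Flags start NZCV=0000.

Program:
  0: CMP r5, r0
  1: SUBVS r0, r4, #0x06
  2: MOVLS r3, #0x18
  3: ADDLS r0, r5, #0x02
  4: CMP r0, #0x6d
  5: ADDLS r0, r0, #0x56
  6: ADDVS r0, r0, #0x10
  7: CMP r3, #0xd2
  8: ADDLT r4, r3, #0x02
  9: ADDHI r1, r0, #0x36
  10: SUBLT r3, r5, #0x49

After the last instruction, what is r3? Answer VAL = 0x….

VAL = 0x18

0: ✓ CMP  NZCV=0110
1: · SUBVS
2: ✓ MOVLS  r3←0x18
3: ✓ ADDLS  r0←0xcc
4: ✓ CMP  NZCV=0011
5: · ADDLS
6: ✓ ADDVS  r0←0xdc
7: ✓ CMP  NZCV=0000
8: · ADDLT
9: · ADDHI
10: · SUBLT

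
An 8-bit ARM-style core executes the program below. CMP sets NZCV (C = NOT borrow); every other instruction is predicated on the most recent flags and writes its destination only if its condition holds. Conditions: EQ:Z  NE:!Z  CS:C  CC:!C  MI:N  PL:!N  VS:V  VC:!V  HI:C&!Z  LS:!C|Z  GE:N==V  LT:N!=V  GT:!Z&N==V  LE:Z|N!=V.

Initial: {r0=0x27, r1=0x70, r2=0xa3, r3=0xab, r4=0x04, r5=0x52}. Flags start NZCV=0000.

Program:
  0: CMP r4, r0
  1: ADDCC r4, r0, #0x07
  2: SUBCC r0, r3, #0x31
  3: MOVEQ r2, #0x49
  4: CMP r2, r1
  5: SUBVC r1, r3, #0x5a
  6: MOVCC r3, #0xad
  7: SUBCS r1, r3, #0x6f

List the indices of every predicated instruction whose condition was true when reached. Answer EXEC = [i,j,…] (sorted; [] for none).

0: ✓ CMP  NZCV=1000
1: ✓ ADDCC  r4←0x2e
2: ✓ SUBCC  r0←0x7a
3: · MOVEQ
4: ✓ CMP  NZCV=0011
5: · SUBVC
6: · MOVCC
7: ✓ SUBCS  r1←0x3c

EXEC = [1,2,7]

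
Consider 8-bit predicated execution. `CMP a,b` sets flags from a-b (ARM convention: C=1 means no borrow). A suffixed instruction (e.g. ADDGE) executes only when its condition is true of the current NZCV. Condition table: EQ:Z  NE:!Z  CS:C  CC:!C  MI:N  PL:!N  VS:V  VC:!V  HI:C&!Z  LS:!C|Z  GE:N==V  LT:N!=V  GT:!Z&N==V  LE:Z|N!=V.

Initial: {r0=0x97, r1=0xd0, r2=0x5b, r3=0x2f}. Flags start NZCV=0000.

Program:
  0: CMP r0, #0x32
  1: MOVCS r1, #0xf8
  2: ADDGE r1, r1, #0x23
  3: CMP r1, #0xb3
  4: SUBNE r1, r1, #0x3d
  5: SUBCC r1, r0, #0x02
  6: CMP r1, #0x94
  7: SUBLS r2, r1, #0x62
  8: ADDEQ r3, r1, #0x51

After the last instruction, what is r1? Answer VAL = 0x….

VAL = 0xbb

[0] flags=0011 → (cmp)
[1] flags=0011 CS?T → r1=0xf8
[2] flags=0011 GE?F → skip
[3] flags=0010 → (cmp)
[4] flags=0010 NE?T → r1=0xbb
[5] flags=0010 CC?F → skip
[6] flags=0010 → (cmp)
[7] flags=0010 LS?F → skip
[8] flags=0010 EQ?F → skip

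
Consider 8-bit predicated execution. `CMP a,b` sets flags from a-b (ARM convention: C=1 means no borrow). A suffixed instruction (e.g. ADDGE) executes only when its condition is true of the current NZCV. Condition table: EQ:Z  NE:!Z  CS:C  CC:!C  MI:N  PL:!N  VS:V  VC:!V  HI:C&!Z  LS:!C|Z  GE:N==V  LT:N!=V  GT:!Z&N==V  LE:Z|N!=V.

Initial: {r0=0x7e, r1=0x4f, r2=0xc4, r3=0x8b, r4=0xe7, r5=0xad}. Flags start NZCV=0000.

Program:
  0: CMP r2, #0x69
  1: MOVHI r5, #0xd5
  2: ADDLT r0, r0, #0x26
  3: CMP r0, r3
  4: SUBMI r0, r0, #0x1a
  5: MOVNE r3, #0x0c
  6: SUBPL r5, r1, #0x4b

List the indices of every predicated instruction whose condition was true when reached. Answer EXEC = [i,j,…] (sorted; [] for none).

EXEC = [1,2,5,6]

0: ✓ CMP  NZCV=0011
1: ✓ MOVHI  r5←0xd5
2: ✓ ADDLT  r0←0xa4
3: ✓ CMP  NZCV=0010
4: · SUBMI
5: ✓ MOVNE  r3←0x0c
6: ✓ SUBPL  r5←0x04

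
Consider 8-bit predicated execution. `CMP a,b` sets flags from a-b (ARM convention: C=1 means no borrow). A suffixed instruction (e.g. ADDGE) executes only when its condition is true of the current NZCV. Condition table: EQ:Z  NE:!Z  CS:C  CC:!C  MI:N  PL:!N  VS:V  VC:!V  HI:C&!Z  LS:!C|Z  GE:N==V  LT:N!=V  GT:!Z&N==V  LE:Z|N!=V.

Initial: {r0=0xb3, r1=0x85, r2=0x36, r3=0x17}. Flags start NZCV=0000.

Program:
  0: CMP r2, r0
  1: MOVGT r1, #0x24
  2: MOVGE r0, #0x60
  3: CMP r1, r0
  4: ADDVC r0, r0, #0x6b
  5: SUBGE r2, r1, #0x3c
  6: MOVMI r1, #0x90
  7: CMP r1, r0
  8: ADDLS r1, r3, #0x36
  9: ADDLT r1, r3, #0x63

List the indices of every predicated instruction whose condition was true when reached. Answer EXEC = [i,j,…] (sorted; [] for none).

EXEC = [1,2,4,6,8,9]

0: ✓ CMP  NZCV=1001
1: ✓ MOVGT  r1←0x24
2: ✓ MOVGE  r0←0x60
3: ✓ CMP  NZCV=1000
4: ✓ ADDVC  r0←0xcb
5: · SUBGE
6: ✓ MOVMI  r1←0x90
7: ✓ CMP  NZCV=1000
8: ✓ ADDLS  r1←0x4d
9: ✓ ADDLT  r1←0x7a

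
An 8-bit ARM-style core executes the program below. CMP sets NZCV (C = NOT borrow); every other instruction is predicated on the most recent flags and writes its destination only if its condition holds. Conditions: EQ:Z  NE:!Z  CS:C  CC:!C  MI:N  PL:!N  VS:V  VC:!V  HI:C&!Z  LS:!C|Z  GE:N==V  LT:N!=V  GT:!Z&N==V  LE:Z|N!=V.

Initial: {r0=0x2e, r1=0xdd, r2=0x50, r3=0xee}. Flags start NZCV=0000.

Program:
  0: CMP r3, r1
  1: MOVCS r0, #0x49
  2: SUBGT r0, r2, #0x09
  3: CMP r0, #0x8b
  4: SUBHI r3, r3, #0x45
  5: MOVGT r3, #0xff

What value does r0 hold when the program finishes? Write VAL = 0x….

VAL = 0x47

[0] flags=0010 → (cmp)
[1] flags=0010 CS?T → r0=0x49
[2] flags=0010 GT?T → r0=0x47
[3] flags=1001 → (cmp)
[4] flags=1001 HI?F → skip
[5] flags=1001 GT?T → r3=0xff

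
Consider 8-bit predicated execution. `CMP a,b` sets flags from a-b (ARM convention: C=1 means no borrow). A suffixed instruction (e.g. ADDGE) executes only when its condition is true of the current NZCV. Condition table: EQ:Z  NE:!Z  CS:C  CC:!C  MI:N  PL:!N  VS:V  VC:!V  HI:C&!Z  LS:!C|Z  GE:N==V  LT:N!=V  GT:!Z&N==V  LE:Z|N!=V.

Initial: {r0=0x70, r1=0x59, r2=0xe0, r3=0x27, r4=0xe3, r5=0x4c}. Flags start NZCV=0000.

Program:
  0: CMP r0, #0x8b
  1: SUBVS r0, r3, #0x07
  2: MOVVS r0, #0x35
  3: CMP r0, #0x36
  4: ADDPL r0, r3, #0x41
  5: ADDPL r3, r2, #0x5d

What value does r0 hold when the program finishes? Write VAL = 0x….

[0] flags=1001 → (cmp)
[1] flags=1001 VS?T → r0=0x20
[2] flags=1001 VS?T → r0=0x35
[3] flags=1000 → (cmp)
[4] flags=1000 PL?F → skip
[5] flags=1000 PL?F → skip

VAL = 0x35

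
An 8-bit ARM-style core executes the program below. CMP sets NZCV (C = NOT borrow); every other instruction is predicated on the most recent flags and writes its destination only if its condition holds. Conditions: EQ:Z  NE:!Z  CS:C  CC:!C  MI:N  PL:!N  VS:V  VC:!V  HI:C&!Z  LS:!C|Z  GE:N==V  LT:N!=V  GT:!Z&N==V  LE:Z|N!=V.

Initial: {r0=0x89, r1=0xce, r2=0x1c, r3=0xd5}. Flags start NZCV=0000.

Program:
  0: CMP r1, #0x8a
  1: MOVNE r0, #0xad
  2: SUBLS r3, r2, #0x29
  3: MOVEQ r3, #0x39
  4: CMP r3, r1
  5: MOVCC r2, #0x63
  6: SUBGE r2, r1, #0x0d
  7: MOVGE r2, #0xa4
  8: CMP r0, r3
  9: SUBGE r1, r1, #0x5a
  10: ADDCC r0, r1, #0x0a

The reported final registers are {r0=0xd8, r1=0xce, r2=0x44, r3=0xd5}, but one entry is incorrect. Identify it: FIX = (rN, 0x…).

[0] flags=0010 → (cmp)
[1] flags=0010 NE?T → r0=0xad
[2] flags=0010 LS?F → skip
[3] flags=0010 EQ?F → skip
[4] flags=0010 → (cmp)
[5] flags=0010 CC?F → skip
[6] flags=0010 GE?T → r2=0xc1
[7] flags=0010 GE?T → r2=0xa4
[8] flags=1000 → (cmp)
[9] flags=1000 GE?F → skip
[10] flags=1000 CC?T → r0=0xd8

FIX = (r2, 0xa4)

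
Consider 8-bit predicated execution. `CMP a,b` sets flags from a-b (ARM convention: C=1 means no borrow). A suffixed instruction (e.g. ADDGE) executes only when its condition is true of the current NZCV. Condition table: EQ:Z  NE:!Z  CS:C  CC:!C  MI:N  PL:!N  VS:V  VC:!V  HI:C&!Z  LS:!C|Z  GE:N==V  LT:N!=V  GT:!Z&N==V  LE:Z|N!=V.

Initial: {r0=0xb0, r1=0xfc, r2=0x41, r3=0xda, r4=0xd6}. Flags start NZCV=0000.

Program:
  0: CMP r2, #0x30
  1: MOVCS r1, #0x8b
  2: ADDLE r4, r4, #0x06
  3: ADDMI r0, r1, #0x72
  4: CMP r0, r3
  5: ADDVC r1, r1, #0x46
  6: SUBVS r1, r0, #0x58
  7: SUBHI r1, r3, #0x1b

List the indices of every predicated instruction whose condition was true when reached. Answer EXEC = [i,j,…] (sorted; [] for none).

EXEC = [1,5]

0: ✓ CMP  NZCV=0010
1: ✓ MOVCS  r1←0x8b
2: · ADDLE
3: · ADDMI
4: ✓ CMP  NZCV=1000
5: ✓ ADDVC  r1←0xd1
6: · SUBVS
7: · SUBHI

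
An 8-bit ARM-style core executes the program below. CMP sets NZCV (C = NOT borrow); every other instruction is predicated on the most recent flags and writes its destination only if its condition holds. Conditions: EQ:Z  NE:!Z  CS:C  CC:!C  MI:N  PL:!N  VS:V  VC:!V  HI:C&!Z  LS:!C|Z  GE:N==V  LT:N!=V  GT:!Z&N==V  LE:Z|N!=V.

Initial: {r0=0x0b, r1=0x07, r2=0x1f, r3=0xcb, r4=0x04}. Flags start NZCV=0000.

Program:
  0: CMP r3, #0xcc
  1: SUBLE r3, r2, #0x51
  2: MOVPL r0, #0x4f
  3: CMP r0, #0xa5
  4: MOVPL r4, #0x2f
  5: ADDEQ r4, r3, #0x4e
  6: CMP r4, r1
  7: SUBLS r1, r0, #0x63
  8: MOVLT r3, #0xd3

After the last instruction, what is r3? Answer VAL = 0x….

[0] flags=1000 → (cmp)
[1] flags=1000 LE?T → r3=0xce
[2] flags=1000 PL?F → skip
[3] flags=0000 → (cmp)
[4] flags=0000 PL?T → r4=0x2f
[5] flags=0000 EQ?F → skip
[6] flags=0010 → (cmp)
[7] flags=0010 LS?F → skip
[8] flags=0010 LT?F → skip

VAL = 0xce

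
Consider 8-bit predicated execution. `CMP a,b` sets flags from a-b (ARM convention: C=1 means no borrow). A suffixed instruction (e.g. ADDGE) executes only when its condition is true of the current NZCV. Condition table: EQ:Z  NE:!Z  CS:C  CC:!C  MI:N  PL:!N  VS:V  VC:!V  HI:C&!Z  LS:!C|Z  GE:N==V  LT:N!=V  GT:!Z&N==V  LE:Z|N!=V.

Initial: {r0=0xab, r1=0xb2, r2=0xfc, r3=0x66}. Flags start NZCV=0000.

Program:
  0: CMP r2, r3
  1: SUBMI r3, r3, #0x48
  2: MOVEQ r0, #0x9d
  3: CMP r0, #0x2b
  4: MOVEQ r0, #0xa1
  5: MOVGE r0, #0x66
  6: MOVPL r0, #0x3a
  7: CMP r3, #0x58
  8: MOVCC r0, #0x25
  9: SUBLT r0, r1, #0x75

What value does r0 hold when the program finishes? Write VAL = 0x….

[0] flags=1010 → (cmp)
[1] flags=1010 MI?T → r3=0x1e
[2] flags=1010 EQ?F → skip
[3] flags=1010 → (cmp)
[4] flags=1010 EQ?F → skip
[5] flags=1010 GE?F → skip
[6] flags=1010 PL?F → skip
[7] flags=1000 → (cmp)
[8] flags=1000 CC?T → r0=0x25
[9] flags=1000 LT?T → r0=0x3d

VAL = 0x3d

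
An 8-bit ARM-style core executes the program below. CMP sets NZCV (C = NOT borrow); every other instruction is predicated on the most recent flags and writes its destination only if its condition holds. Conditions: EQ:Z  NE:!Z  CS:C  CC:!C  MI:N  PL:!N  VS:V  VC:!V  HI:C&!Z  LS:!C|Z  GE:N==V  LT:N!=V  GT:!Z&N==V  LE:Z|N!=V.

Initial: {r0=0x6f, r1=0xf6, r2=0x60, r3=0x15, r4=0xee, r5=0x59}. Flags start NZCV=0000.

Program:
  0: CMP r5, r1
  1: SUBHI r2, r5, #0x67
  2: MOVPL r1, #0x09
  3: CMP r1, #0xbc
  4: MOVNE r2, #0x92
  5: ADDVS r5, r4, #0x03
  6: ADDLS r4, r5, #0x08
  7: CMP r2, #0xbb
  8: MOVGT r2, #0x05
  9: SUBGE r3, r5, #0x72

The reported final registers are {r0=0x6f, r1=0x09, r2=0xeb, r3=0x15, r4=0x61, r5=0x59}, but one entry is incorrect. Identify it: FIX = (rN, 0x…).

0: ✓ CMP  NZCV=0000
1: · SUBHI
2: ✓ MOVPL  r1←0x09
3: ✓ CMP  NZCV=0000
4: ✓ MOVNE  r2←0x92
5: · ADDVS
6: ✓ ADDLS  r4←0x61
7: ✓ CMP  NZCV=1000
8: · MOVGT
9: · SUBGE

FIX = (r2, 0x92)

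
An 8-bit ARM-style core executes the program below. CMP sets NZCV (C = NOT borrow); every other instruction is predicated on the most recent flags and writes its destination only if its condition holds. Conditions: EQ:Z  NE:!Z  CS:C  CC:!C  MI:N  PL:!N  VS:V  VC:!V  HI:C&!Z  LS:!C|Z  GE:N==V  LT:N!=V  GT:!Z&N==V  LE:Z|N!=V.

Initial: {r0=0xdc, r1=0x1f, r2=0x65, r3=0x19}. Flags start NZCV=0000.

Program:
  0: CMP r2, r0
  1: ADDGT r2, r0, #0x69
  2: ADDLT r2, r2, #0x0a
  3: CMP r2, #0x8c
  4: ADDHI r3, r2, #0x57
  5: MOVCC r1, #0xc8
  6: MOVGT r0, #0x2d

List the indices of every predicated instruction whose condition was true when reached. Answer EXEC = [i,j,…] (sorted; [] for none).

0: ✓ CMP  NZCV=1001
1: ✓ ADDGT  r2←0x45
2: · ADDLT
3: ✓ CMP  NZCV=1001
4: · ADDHI
5: ✓ MOVCC  r1←0xc8
6: ✓ MOVGT  r0←0x2d

EXEC = [1,5,6]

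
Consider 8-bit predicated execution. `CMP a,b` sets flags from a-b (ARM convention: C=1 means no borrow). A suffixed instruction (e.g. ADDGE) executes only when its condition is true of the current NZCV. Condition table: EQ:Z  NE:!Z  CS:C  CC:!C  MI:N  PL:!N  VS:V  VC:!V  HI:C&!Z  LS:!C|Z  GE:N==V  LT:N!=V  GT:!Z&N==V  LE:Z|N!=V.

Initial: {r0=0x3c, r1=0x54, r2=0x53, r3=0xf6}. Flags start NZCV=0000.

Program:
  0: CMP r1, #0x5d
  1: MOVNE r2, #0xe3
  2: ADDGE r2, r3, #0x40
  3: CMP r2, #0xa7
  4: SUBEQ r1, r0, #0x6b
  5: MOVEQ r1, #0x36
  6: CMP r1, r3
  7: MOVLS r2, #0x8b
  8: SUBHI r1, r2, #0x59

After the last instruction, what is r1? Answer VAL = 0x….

VAL = 0x54

0: ✓ CMP  NZCV=1000
1: ✓ MOVNE  r2←0xe3
2: · ADDGE
3: ✓ CMP  NZCV=0010
4: · SUBEQ
5: · MOVEQ
6: ✓ CMP  NZCV=0000
7: ✓ MOVLS  r2←0x8b
8: · SUBHI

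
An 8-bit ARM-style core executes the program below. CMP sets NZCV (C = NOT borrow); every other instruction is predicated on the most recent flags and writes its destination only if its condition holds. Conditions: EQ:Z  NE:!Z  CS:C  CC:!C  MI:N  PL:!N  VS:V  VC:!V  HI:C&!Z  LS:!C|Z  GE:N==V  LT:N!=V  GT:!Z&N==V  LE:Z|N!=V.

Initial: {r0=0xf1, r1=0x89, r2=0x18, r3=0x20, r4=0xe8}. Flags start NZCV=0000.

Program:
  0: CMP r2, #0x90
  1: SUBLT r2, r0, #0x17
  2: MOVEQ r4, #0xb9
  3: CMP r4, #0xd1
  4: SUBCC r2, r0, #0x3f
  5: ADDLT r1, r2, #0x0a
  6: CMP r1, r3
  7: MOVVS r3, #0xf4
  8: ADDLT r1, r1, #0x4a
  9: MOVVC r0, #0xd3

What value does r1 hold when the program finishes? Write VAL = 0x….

[0] flags=1001 → (cmp)
[1] flags=1001 LT?F → skip
[2] flags=1001 EQ?F → skip
[3] flags=0010 → (cmp)
[4] flags=0010 CC?F → skip
[5] flags=0010 LT?F → skip
[6] flags=0011 → (cmp)
[7] flags=0011 VS?T → r3=0xf4
[8] flags=0011 LT?T → r1=0xd3
[9] flags=0011 VC?F → skip

VAL = 0xd3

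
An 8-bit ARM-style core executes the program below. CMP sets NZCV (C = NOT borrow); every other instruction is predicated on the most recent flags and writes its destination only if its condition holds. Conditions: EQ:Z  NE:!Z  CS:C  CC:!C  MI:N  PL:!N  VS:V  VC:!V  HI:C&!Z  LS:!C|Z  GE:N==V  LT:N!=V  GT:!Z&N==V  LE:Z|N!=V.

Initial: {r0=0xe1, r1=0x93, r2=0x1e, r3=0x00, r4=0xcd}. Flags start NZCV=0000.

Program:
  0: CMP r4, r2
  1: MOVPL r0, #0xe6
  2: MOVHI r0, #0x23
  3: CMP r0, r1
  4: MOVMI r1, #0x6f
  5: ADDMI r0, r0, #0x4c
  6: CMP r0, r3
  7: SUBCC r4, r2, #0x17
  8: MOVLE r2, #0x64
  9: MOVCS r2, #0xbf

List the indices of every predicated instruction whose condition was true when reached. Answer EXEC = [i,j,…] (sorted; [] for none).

EXEC = [2,4,5,9]

[0] flags=1010 → (cmp)
[1] flags=1010 PL?F → skip
[2] flags=1010 HI?T → r0=0x23
[3] flags=1001 → (cmp)
[4] flags=1001 MI?T → r1=0x6f
[5] flags=1001 MI?T → r0=0x6f
[6] flags=0010 → (cmp)
[7] flags=0010 CC?F → skip
[8] flags=0010 LE?F → skip
[9] flags=0010 CS?T → r2=0xbf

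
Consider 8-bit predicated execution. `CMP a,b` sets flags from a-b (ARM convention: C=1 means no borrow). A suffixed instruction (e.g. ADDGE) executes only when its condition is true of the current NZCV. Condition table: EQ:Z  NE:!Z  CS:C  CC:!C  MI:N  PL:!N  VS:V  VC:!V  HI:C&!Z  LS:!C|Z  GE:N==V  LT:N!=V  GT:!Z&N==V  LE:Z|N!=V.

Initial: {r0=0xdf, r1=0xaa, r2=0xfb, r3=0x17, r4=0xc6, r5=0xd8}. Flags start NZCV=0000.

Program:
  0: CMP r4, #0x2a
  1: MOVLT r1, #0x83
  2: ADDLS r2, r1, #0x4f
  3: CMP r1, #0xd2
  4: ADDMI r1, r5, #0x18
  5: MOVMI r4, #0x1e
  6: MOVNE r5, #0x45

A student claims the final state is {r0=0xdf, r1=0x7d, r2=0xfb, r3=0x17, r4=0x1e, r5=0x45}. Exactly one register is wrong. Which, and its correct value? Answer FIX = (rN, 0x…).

FIX = (r1, 0xf0)

0: ✓ CMP  NZCV=1010
1: ✓ MOVLT  r1←0x83
2: · ADDLS
3: ✓ CMP  NZCV=1000
4: ✓ ADDMI  r1←0xf0
5: ✓ MOVMI  r4←0x1e
6: ✓ MOVNE  r5←0x45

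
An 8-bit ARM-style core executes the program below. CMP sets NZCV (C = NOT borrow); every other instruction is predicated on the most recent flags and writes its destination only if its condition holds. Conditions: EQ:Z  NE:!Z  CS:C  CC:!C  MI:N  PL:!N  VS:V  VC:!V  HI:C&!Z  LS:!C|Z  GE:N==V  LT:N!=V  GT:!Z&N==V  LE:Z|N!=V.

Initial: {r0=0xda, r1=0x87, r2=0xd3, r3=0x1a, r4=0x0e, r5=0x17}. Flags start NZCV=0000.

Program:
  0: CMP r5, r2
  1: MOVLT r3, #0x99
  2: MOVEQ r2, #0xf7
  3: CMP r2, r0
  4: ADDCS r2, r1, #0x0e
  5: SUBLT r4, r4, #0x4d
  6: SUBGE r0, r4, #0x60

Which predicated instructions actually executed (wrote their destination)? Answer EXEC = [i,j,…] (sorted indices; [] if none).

EXEC = [5]

0: ✓ CMP  NZCV=0000
1: · MOVLT
2: · MOVEQ
3: ✓ CMP  NZCV=1000
4: · ADDCS
5: ✓ SUBLT  r4←0xc1
6: · SUBGE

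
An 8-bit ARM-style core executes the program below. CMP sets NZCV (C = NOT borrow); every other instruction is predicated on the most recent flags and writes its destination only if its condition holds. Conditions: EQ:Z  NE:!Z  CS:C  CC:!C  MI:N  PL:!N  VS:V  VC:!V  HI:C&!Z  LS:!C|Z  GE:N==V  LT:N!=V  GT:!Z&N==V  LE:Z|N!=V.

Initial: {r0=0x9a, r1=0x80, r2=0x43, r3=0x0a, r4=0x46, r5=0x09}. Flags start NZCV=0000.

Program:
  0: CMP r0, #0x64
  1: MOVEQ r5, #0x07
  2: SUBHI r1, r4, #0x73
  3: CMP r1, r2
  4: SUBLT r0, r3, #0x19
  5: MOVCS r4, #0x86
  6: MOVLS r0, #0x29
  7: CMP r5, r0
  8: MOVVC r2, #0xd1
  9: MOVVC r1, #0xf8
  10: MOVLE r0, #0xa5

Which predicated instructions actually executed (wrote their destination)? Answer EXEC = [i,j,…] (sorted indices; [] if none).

EXEC = [2,4,5,8,9]

[0] flags=0011 → (cmp)
[1] flags=0011 EQ?F → skip
[2] flags=0011 HI?T → r1=0xd3
[3] flags=1010 → (cmp)
[4] flags=1010 LT?T → r0=0xf1
[5] flags=1010 CS?T → r4=0x86
[6] flags=1010 LS?F → skip
[7] flags=0000 → (cmp)
[8] flags=0000 VC?T → r2=0xd1
[9] flags=0000 VC?T → r1=0xf8
[10] flags=0000 LE?F → skip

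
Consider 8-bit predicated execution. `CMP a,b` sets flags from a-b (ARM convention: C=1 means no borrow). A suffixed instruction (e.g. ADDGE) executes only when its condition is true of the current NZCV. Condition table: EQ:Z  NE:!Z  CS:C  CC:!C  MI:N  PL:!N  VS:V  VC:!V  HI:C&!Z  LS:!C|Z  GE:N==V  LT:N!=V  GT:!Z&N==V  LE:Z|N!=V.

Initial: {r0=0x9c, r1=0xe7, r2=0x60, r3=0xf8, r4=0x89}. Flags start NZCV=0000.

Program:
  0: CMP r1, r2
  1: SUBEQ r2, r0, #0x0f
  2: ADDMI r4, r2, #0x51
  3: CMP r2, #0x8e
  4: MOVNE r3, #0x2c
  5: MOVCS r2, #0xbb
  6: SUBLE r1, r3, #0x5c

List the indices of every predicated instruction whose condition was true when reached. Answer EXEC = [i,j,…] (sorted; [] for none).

[0] flags=1010 → (cmp)
[1] flags=1010 EQ?F → skip
[2] flags=1010 MI?T → r4=0xb1
[3] flags=1001 → (cmp)
[4] flags=1001 NE?T → r3=0x2c
[5] flags=1001 CS?F → skip
[6] flags=1001 LE?F → skip

EXEC = [2,4]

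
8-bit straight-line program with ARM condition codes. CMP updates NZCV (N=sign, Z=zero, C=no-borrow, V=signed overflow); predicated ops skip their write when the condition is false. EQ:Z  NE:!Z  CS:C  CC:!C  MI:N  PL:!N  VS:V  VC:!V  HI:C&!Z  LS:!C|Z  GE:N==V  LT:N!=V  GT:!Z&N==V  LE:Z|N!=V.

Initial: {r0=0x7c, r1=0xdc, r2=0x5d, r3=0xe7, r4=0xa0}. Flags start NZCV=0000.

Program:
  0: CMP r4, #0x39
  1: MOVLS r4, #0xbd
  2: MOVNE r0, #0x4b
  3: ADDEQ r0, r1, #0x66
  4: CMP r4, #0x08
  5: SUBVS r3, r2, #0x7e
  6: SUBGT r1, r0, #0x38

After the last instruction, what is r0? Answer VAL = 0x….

[0] flags=0011 → (cmp)
[1] flags=0011 LS?F → skip
[2] flags=0011 NE?T → r0=0x4b
[3] flags=0011 EQ?F → skip
[4] flags=1010 → (cmp)
[5] flags=1010 VS?F → skip
[6] flags=1010 GT?F → skip

VAL = 0x4b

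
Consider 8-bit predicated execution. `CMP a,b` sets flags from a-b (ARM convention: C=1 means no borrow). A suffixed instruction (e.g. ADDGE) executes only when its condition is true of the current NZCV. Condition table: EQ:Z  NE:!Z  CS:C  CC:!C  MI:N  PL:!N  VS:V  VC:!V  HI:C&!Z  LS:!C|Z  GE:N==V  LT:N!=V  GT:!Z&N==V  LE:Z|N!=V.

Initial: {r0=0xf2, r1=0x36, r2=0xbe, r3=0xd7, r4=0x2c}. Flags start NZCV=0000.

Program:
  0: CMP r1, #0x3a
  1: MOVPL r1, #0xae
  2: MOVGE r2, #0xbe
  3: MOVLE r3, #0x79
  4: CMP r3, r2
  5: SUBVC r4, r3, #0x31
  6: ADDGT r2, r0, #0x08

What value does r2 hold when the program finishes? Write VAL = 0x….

VAL = 0xfa

0: ✓ CMP  NZCV=1000
1: · MOVPL
2: · MOVGE
3: ✓ MOVLE  r3←0x79
4: ✓ CMP  NZCV=1001
5: · SUBVC
6: ✓ ADDGT  r2←0xfa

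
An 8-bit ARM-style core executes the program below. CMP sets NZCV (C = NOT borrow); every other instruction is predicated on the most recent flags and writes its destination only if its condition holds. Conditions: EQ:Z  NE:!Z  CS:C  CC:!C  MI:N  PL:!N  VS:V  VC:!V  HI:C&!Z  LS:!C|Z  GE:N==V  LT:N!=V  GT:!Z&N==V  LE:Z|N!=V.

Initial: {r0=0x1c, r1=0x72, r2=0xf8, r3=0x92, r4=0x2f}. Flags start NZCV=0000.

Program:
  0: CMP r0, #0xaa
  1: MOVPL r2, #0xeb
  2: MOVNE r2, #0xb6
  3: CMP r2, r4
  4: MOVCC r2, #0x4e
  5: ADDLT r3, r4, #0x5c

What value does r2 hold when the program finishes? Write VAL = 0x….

VAL = 0xb6

[0] flags=0000 → (cmp)
[1] flags=0000 PL?T → r2=0xeb
[2] flags=0000 NE?T → r2=0xb6
[3] flags=1010 → (cmp)
[4] flags=1010 CC?F → skip
[5] flags=1010 LT?T → r3=0x8b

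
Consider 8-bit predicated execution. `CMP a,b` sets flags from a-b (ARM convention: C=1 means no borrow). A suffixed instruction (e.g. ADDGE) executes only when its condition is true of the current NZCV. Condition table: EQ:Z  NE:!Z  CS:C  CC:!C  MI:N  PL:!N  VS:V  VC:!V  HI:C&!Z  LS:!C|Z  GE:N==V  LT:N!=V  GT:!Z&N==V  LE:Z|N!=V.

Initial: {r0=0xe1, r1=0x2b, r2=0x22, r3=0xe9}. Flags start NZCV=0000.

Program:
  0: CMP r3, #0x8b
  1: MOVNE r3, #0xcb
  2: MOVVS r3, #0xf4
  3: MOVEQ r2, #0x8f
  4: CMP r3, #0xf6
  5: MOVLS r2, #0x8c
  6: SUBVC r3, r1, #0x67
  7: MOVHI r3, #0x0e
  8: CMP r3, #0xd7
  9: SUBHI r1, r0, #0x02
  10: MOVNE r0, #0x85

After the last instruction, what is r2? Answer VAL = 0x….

VAL = 0x8c

0: ✓ CMP  NZCV=0010
1: ✓ MOVNE  r3←0xcb
2: · MOVVS
3: · MOVEQ
4: ✓ CMP  NZCV=1000
5: ✓ MOVLS  r2←0x8c
6: ✓ SUBVC  r3←0xc4
7: · MOVHI
8: ✓ CMP  NZCV=1000
9: · SUBHI
10: ✓ MOVNE  r0←0x85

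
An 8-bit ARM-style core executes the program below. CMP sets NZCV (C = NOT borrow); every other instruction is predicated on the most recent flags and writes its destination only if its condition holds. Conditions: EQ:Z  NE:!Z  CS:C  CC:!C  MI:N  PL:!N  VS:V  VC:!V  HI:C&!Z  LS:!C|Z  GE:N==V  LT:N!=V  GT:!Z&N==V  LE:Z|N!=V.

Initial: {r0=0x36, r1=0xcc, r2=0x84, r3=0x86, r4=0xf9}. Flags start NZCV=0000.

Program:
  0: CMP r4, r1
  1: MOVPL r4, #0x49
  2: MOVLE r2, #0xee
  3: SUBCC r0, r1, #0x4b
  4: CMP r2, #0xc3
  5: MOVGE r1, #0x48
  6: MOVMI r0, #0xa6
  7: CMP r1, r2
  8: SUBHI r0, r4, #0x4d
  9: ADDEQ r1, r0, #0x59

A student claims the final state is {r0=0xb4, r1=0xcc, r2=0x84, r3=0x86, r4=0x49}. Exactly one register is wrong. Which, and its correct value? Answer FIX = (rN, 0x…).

FIX = (r0, 0xfc)

[0] flags=0010 → (cmp)
[1] flags=0010 PL?T → r4=0x49
[2] flags=0010 LE?F → skip
[3] flags=0010 CC?F → skip
[4] flags=1000 → (cmp)
[5] flags=1000 GE?F → skip
[6] flags=1000 MI?T → r0=0xa6
[7] flags=0010 → (cmp)
[8] flags=0010 HI?T → r0=0xfc
[9] flags=0010 EQ?F → skip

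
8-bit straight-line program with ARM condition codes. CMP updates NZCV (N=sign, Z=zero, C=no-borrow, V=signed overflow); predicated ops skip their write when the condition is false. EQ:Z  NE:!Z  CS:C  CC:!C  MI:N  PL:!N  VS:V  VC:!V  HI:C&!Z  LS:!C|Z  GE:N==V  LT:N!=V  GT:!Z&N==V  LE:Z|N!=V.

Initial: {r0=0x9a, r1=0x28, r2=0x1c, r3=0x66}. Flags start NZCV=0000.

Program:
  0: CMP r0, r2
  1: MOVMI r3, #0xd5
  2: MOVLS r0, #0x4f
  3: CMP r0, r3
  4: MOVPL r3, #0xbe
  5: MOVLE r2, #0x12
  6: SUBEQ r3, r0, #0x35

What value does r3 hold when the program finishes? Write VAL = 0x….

0: ✓ CMP  NZCV=0011
1: · MOVMI
2: · MOVLS
3: ✓ CMP  NZCV=0011
4: ✓ MOVPL  r3←0xbe
5: ✓ MOVLE  r2←0x12
6: · SUBEQ

VAL = 0xbe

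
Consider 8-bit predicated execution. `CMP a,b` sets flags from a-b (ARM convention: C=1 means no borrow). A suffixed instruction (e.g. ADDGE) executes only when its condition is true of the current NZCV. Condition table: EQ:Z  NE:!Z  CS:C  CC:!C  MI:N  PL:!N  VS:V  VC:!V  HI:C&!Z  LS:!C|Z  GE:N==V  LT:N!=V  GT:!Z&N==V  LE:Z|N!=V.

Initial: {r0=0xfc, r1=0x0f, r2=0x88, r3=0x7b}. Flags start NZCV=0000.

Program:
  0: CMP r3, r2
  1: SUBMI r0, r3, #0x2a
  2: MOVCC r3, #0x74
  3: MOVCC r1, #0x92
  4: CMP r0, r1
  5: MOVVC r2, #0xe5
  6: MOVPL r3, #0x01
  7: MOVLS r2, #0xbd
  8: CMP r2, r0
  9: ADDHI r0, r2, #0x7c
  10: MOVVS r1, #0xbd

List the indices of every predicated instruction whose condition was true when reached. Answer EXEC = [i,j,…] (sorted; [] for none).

0: ✓ CMP  NZCV=1001
1: ✓ SUBMI  r0←0x51
2: ✓ MOVCC  r3←0x74
3: ✓ MOVCC  r1←0x92
4: ✓ CMP  NZCV=1001
5: · MOVVC
6: · MOVPL
7: ✓ MOVLS  r2←0xbd
8: ✓ CMP  NZCV=0011
9: ✓ ADDHI  r0←0x39
10: ✓ MOVVS  r1←0xbd

EXEC = [1,2,3,7,9,10]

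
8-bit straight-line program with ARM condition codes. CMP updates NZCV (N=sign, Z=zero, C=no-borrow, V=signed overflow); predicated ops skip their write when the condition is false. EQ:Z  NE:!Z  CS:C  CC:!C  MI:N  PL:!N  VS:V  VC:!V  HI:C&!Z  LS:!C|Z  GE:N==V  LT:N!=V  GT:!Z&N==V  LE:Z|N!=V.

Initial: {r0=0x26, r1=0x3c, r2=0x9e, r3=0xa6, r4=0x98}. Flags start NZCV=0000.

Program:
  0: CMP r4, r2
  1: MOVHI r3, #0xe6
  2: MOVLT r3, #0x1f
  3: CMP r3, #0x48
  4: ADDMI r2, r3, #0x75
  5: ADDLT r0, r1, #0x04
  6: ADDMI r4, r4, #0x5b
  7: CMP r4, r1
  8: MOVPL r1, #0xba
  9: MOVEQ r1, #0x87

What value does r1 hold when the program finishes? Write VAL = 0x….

[0] flags=1000 → (cmp)
[1] flags=1000 HI?F → skip
[2] flags=1000 LT?T → r3=0x1f
[3] flags=1000 → (cmp)
[4] flags=1000 MI?T → r2=0x94
[5] flags=1000 LT?T → r0=0x40
[6] flags=1000 MI?T → r4=0xf3
[7] flags=1010 → (cmp)
[8] flags=1010 PL?F → skip
[9] flags=1010 EQ?F → skip

VAL = 0x3c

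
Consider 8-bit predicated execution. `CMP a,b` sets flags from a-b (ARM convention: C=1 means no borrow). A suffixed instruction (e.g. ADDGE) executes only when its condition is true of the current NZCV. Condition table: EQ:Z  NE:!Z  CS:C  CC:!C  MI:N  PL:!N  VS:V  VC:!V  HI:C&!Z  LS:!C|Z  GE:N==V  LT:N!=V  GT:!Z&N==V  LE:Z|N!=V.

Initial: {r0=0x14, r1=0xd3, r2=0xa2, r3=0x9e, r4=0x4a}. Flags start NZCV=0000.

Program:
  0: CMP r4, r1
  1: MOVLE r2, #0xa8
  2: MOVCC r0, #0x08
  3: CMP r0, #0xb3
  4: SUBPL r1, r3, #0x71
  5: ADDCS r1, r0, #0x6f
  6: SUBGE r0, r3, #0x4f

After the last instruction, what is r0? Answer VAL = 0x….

VAL = 0x4f

[0] flags=0000 → (cmp)
[1] flags=0000 LE?F → skip
[2] flags=0000 CC?T → r0=0x08
[3] flags=0000 → (cmp)
[4] flags=0000 PL?T → r1=0x2d
[5] flags=0000 CS?F → skip
[6] flags=0000 GE?T → r0=0x4f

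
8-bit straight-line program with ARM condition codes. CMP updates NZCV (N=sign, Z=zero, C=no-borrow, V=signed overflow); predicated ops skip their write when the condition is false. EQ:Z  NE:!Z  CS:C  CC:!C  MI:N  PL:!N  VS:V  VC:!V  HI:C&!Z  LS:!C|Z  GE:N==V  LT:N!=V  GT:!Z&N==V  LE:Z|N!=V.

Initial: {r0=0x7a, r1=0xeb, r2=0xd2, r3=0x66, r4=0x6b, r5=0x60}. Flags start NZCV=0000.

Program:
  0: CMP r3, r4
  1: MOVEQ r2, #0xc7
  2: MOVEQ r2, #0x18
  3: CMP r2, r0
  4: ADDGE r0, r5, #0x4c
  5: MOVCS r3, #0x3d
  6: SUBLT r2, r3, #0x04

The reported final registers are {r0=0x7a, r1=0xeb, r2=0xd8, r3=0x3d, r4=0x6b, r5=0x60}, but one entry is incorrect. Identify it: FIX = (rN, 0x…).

FIX = (r2, 0x39)

[0] flags=1000 → (cmp)
[1] flags=1000 EQ?F → skip
[2] flags=1000 EQ?F → skip
[3] flags=0011 → (cmp)
[4] flags=0011 GE?F → skip
[5] flags=0011 CS?T → r3=0x3d
[6] flags=0011 LT?T → r2=0x39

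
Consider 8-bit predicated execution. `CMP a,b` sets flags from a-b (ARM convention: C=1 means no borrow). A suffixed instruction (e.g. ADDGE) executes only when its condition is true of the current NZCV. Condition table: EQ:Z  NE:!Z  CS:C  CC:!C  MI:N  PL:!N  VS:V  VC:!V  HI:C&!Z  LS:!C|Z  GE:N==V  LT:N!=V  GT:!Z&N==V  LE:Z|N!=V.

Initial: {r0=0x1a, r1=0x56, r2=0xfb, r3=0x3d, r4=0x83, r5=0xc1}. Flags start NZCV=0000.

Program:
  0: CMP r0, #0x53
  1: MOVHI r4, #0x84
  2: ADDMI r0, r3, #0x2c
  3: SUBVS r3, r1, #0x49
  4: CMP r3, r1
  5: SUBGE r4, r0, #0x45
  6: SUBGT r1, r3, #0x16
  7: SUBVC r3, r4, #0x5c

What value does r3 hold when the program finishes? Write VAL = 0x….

VAL = 0x27

[0] flags=1000 → (cmp)
[1] flags=1000 HI?F → skip
[2] flags=1000 MI?T → r0=0x69
[3] flags=1000 VS?F → skip
[4] flags=1000 → (cmp)
[5] flags=1000 GE?F → skip
[6] flags=1000 GT?F → skip
[7] flags=1000 VC?T → r3=0x27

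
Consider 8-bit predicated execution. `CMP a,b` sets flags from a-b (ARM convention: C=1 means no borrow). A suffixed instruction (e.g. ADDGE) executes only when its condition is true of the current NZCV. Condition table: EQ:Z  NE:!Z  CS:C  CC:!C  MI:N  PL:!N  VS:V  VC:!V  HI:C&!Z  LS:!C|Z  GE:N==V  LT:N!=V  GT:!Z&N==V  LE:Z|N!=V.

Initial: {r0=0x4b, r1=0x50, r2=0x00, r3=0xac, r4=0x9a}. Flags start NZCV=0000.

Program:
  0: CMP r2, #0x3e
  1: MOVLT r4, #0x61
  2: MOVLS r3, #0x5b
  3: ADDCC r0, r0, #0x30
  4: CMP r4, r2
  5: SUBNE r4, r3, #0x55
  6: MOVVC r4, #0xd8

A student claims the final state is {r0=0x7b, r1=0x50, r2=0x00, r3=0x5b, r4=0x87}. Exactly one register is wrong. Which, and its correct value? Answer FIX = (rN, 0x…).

FIX = (r4, 0xd8)

[0] flags=1000 → (cmp)
[1] flags=1000 LT?T → r4=0x61
[2] flags=1000 LS?T → r3=0x5b
[3] flags=1000 CC?T → r0=0x7b
[4] flags=0010 → (cmp)
[5] flags=0010 NE?T → r4=0x06
[6] flags=0010 VC?T → r4=0xd8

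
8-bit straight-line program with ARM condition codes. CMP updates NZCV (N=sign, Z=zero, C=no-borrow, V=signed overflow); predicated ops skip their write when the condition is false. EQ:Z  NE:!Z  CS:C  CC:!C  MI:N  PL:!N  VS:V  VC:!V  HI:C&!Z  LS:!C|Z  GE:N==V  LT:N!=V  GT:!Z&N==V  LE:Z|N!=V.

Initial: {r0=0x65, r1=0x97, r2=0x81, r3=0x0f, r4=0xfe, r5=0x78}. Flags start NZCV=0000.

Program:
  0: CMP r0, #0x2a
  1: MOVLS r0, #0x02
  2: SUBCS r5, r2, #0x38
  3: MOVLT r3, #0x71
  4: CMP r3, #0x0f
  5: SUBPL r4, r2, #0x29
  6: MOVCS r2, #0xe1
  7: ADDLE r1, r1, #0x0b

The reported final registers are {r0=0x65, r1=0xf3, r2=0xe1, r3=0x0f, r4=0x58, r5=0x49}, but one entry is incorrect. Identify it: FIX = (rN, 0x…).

FIX = (r1, 0xa2)

[0] flags=0010 → (cmp)
[1] flags=0010 LS?F → skip
[2] flags=0010 CS?T → r5=0x49
[3] flags=0010 LT?F → skip
[4] flags=0110 → (cmp)
[5] flags=0110 PL?T → r4=0x58
[6] flags=0110 CS?T → r2=0xe1
[7] flags=0110 LE?T → r1=0xa2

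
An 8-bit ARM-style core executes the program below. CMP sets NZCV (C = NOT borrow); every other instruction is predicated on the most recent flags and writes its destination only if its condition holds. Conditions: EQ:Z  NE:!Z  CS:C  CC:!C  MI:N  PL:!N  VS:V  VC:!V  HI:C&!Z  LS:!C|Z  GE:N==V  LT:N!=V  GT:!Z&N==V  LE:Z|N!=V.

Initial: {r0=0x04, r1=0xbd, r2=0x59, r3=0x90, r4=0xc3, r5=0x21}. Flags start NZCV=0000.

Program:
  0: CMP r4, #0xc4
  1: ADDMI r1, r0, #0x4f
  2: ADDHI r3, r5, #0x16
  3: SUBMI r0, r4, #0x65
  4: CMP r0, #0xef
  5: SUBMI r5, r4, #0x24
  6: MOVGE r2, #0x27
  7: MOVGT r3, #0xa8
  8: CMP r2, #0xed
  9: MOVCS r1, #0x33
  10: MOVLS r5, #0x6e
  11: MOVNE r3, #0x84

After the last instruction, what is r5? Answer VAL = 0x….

0: ✓ CMP  NZCV=1000
1: ✓ ADDMI  r1←0x53
2: · ADDHI
3: ✓ SUBMI  r0←0x5e
4: ✓ CMP  NZCV=0000
5: · SUBMI
6: ✓ MOVGE  r2←0x27
7: ✓ MOVGT  r3←0xa8
8: ✓ CMP  NZCV=0000
9: · MOVCS
10: ✓ MOVLS  r5←0x6e
11: ✓ MOVNE  r3←0x84

VAL = 0x6e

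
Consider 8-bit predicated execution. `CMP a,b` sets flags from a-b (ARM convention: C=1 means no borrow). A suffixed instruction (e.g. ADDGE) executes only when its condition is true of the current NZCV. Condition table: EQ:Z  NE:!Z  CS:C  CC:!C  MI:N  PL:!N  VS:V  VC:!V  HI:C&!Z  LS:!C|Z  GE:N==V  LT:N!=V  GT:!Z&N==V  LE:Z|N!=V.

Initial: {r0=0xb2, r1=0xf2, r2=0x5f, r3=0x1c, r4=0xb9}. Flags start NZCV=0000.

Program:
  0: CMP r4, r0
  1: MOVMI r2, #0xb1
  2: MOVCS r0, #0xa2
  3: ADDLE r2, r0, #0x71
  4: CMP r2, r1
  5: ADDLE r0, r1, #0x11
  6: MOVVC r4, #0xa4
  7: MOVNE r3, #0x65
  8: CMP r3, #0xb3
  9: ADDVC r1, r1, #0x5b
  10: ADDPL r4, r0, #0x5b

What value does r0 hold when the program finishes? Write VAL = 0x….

[0] flags=0010 → (cmp)
[1] flags=0010 MI?F → skip
[2] flags=0010 CS?T → r0=0xa2
[3] flags=0010 LE?F → skip
[4] flags=0000 → (cmp)
[5] flags=0000 LE?F → skip
[6] flags=0000 VC?T → r4=0xa4
[7] flags=0000 NE?T → r3=0x65
[8] flags=1001 → (cmp)
[9] flags=1001 VC?F → skip
[10] flags=1001 PL?F → skip

VAL = 0xa2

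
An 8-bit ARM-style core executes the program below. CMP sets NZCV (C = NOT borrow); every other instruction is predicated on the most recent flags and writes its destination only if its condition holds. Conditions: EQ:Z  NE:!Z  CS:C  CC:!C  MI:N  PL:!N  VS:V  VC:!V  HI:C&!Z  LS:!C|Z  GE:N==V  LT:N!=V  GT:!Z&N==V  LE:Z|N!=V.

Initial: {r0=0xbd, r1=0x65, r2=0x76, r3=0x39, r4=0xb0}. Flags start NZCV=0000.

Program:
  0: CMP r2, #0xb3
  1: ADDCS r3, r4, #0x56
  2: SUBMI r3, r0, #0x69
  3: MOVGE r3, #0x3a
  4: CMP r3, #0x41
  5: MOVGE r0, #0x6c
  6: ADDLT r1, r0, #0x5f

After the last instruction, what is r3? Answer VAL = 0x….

VAL = 0x3a

0: ✓ CMP  NZCV=1001
1: · ADDCS
2: ✓ SUBMI  r3←0x54
3: ✓ MOVGE  r3←0x3a
4: ✓ CMP  NZCV=1000
5: · MOVGE
6: ✓ ADDLT  r1←0x1c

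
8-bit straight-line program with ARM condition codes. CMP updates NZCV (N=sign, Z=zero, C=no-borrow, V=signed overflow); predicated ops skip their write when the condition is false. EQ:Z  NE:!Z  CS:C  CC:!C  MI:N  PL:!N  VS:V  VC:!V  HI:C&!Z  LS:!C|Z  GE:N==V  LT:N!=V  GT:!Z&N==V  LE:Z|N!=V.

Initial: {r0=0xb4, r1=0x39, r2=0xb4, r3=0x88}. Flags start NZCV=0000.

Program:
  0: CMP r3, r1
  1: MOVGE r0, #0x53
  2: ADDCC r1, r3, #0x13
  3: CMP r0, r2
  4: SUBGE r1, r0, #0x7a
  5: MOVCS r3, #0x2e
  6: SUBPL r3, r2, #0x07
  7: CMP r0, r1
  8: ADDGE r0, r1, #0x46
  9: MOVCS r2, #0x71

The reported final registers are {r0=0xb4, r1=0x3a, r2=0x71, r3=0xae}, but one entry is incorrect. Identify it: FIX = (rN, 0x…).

FIX = (r3, 0xad)

[0] flags=0011 → (cmp)
[1] flags=0011 GE?F → skip
[2] flags=0011 CC?F → skip
[3] flags=0110 → (cmp)
[4] flags=0110 GE?T → r1=0x3a
[5] flags=0110 CS?T → r3=0x2e
[6] flags=0110 PL?T → r3=0xad
[7] flags=0011 → (cmp)
[8] flags=0011 GE?F → skip
[9] flags=0011 CS?T → r2=0x71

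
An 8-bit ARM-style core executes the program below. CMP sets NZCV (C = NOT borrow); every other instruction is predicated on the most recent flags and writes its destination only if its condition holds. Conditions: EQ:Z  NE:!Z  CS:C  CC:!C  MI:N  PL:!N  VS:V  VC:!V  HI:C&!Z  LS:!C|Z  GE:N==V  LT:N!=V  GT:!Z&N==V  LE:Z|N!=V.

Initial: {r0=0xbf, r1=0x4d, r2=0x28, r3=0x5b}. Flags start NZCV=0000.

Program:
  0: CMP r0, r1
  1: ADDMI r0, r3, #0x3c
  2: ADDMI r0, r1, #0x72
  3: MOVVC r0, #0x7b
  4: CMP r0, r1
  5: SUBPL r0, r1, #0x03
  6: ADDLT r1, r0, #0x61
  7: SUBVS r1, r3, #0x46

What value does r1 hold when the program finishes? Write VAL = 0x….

[0] flags=0011 → (cmp)
[1] flags=0011 MI?F → skip
[2] flags=0011 MI?F → skip
[3] flags=0011 VC?F → skip
[4] flags=0011 → (cmp)
[5] flags=0011 PL?T → r0=0x4a
[6] flags=0011 LT?T → r1=0xab
[7] flags=0011 VS?T → r1=0x15

VAL = 0x15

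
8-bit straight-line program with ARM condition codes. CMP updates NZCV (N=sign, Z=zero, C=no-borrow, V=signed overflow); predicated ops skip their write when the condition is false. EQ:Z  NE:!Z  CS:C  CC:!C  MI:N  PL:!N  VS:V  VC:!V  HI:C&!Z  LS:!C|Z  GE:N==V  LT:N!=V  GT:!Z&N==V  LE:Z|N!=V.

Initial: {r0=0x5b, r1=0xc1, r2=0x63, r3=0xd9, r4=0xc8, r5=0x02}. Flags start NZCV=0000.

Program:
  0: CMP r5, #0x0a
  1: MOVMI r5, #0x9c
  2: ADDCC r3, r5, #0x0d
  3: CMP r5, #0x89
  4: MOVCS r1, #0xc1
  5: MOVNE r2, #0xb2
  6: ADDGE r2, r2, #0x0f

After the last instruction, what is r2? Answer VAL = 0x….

VAL = 0xc1

0: ✓ CMP  NZCV=1000
1: ✓ MOVMI  r5←0x9c
2: ✓ ADDCC  r3←0xa9
3: ✓ CMP  NZCV=0010
4: ✓ MOVCS  r1←0xc1
5: ✓ MOVNE  r2←0xb2
6: ✓ ADDGE  r2←0xc1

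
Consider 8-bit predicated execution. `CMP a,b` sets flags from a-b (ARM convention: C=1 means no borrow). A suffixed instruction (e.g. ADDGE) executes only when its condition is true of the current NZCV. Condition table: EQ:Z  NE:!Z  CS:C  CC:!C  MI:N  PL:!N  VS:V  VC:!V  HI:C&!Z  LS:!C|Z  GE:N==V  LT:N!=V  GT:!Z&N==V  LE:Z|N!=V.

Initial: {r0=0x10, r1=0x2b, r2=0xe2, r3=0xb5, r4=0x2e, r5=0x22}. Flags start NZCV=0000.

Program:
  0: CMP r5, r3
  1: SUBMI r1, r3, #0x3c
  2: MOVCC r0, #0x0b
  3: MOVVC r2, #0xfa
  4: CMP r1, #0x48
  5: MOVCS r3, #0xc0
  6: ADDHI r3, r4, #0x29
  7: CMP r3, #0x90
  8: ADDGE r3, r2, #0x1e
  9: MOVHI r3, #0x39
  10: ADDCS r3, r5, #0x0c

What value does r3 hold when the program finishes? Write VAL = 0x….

VAL = 0x2e

[0] flags=0000 → (cmp)
[1] flags=0000 MI?F → skip
[2] flags=0000 CC?T → r0=0x0b
[3] flags=0000 VC?T → r2=0xfa
[4] flags=1000 → (cmp)
[5] flags=1000 CS?F → skip
[6] flags=1000 HI?F → skip
[7] flags=0010 → (cmp)
[8] flags=0010 GE?T → r3=0x18
[9] flags=0010 HI?T → r3=0x39
[10] flags=0010 CS?T → r3=0x2e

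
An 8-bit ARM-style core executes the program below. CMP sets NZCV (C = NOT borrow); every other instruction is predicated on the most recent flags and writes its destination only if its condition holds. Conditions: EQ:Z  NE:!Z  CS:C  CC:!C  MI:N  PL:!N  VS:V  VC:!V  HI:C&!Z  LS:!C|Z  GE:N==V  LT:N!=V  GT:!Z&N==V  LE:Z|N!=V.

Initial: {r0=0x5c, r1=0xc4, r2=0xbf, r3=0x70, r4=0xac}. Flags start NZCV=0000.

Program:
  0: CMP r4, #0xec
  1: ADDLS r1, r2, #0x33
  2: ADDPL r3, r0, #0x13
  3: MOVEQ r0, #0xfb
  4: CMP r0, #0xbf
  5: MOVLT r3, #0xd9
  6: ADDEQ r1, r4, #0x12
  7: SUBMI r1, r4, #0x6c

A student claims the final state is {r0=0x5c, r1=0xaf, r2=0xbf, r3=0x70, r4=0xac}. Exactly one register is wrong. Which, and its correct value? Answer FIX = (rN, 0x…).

FIX = (r1, 0x40)

[0] flags=1000 → (cmp)
[1] flags=1000 LS?T → r1=0xf2
[2] flags=1000 PL?F → skip
[3] flags=1000 EQ?F → skip
[4] flags=1001 → (cmp)
[5] flags=1001 LT?F → skip
[6] flags=1001 EQ?F → skip
[7] flags=1001 MI?T → r1=0x40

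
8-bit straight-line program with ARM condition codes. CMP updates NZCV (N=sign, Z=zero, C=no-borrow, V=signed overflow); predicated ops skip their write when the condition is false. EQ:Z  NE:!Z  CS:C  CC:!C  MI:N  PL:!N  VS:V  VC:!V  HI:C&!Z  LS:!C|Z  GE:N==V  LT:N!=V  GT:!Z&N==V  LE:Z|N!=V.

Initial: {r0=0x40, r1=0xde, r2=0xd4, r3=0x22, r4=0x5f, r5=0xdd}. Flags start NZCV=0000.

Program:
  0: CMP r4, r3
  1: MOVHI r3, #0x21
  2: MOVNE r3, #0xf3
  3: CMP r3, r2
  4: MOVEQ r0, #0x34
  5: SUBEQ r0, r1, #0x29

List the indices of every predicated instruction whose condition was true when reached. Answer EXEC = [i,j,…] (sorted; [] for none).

0: ✓ CMP  NZCV=0010
1: ✓ MOVHI  r3←0x21
2: ✓ MOVNE  r3←0xf3
3: ✓ CMP  NZCV=0010
4: · MOVEQ
5: · SUBEQ

EXEC = [1,2]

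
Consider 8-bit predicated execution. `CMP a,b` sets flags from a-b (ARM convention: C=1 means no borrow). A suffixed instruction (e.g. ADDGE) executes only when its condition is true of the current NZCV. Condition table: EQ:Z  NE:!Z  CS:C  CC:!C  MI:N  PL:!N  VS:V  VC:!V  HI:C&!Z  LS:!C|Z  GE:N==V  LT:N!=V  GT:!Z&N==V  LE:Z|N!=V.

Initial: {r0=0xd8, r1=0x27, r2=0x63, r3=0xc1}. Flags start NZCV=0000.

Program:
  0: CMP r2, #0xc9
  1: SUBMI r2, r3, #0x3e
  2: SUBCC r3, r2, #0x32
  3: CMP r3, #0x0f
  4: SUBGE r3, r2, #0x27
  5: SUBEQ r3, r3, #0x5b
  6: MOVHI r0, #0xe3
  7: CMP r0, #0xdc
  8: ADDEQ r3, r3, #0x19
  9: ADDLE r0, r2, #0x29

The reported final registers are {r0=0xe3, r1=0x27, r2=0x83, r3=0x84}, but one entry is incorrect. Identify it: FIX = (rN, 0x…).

0: ✓ CMP  NZCV=1001
1: ✓ SUBMI  r2←0x83
2: ✓ SUBCC  r3←0x51
3: ✓ CMP  NZCV=0010
4: ✓ SUBGE  r3←0x5c
5: · SUBEQ
6: ✓ MOVHI  r0←0xe3
7: ✓ CMP  NZCV=0010
8: · ADDEQ
9: · ADDLE

FIX = (r3, 0x5c)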